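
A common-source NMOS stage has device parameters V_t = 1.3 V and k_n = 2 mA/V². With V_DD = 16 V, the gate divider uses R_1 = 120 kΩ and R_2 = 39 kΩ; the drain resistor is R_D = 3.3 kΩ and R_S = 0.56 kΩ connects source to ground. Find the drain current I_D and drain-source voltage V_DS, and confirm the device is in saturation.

I_D ≈ 2.1 mA, V_DS ≈ 7.9 V

V_G = V_DD·R_2/(R_1+R_2) = 16×39/159 = 3.92 V.
Assume saturation: I_D = (k_n/2)(V_GS − V_t)² with V_GS = V_G − I_D·R_S = 3.92 − 0.56·I_D.
Substituting gives 0.314·I_D² − 3.94·I_D + 6.89 = 0, with roots I_D = 2.1 or 10.5 mA.
The root I_D = 10.5 mA gives V_GS = -1.93 V ≤ V_t, so take I_D = 2.1 mA.
Then V_GS = 2.75 V and V_DS = V_DD − I_D(R_D+R_S) = 16 − 2.1×3.86 = 7.9 V.
Saturation requires V_DS ≥ V_GS − V_t = 1.45 V; 7.9 ≥ 1.45 ✓.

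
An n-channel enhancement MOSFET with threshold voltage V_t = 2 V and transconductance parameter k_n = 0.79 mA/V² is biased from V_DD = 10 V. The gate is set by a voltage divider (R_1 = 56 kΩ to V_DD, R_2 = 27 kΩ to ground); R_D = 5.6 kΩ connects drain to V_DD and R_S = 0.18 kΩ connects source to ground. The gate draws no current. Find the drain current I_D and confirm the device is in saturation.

I_D ≈ 0.53 mA

V_G = V_DD·R_2/(R_1+R_2) = 10×27/83 = 3.25 V.
Assume saturation: I_D = (k_n/2)(V_GS − V_t)² with V_GS = V_G − I_D·R_S = 3.25 − 0.18·I_D.
Substituting gives 0.0128·I_D² − 1.18·I_D + 0.62 = 0, with roots I_D = 0.529 or 91.5 mA.
The root I_D = 91.5 mA gives V_GS = -13.2 V ≤ V_t, so take I_D = 0.529 mA.
Then V_GS = 3.16 V and V_DS = V_DD − I_D(R_D+R_S) = 10 − 0.529×5.78 = 6.94 V.
Saturation requires V_DS ≥ V_GS − V_t = 1.16 V; 6.94 ≥ 1.16 ✓.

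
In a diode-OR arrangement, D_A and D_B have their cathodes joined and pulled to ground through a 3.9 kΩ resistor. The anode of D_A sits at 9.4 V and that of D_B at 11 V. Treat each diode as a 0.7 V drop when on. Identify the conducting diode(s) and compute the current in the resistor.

Only D_B conducts; I_R ≈ 2.6 mA

Assume both conduct. Then node N would need to be at both 9.4−0.7 = 8.7 V and 11−0.7 = 10.3 V, which is impossible.
Assume only D_B conducts: V_N = 11 − 0.7 = 10.3 V, so I_R = 10.3/3.9 = 2.64 mA.
Check D_A: its anode-to-cathode voltage is 9.4 − 10.3 = -0.9 V < 0.7 V, so it is off. The assumption is consistent.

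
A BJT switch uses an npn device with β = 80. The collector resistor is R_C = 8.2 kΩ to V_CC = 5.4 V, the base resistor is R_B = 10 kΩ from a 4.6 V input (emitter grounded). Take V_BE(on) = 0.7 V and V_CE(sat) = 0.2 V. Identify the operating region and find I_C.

saturation; I_C ≈ 0.63 mA

Assume active: I_B = (4.6 − 0.7)/10 = 0.39 mA, giving I_C = β·I_B = 31.2 mA.
But then V_CE = 5.4 − 31.2×8.2 = -250 V < V_CE(sat) = 0.2 V — impossible in the active region.
So the transistor is saturated. With V_CE = 0.2 V, I_C = (V_CC − 0.2)/R_C = 5.2/8.2 = 0.634 mA.
Check: β·I_B = 31.2 mA > I_C = 0.634 mA, confirming saturation.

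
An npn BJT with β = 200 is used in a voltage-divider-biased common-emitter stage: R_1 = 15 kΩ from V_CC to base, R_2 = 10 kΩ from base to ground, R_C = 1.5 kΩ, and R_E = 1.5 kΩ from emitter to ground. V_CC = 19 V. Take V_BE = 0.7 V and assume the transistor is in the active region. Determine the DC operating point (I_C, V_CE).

Thevenize the base divider: V_Th = V_CC·R_2/(R_1+R_2) = 19×10/25 = 7.6 V, R_Th = R_1‖R_2 = 6 kΩ.
Base-emitter loop: V_Th = I_B·R_Th + V_BE + (β+1)I_B·R_E, so I_B = (7.6 − 0.7) / (6 + 201×1.5) = 0.0224 mA.
I_C = β·I_B = 200×0.0224 = 4.49 mA, and I_E = (β+1)I_B = 4.51 mA.
V_CE = V_CC − I_C·R_C − I_E·R_E = 19 − 4.49×1.5 − 4.51×1.5 = 5.5 V.
V_CE = 5.5 V > 0.2 V confirms active-region operation.

I_C ≈ 4.5 mA, V_CE ≈ 5.5 V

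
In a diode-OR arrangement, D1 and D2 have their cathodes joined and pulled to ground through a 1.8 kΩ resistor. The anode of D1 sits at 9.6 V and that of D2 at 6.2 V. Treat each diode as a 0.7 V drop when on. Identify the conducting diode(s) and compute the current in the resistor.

Only D1 conducts; I_R ≈ 4.9 mA

Assume both conduct. Then node N would need to be at both 9.6−0.7 = 8.9 V and 6.2−0.7 = 5.5 V, which is impossible.
Assume only D1 conducts: V_N = 9.6 − 0.7 = 8.9 V, so I_R = 8.9/1.8 = 4.94 mA.
Check D2: its anode-to-cathode voltage is 6.2 − 8.9 = -2.7 V < 0.7 V, so it is off. The assumption is consistent.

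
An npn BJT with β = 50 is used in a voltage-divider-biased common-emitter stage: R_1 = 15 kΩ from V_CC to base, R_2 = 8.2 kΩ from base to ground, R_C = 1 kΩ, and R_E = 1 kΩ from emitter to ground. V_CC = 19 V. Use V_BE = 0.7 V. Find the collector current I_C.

Thevenize the base divider: V_Th = V_CC·R_2/(R_1+R_2) = 19×8.2/23.2 = 6.72 V, R_Th = R_1‖R_2 = 5.3 kΩ.
Base-emitter loop: V_Th = I_B·R_Th + V_BE + (β+1)I_B·R_E, so I_B = (6.72 − 0.7) / (5.3 + 51×1) = 0.107 mA.
I_C = β·I_B = 50×0.107 = 5.34 mA, and I_E = (β+1)I_B = 5.45 mA.
V_CE = V_CC − I_C·R_C − I_E·R_E = 19 − 5.34×1 − 5.45×1 = 8.21 V.
V_CE = 8.21 V > 0.2 V confirms active-region operation.

I_C ≈ 5.3 mA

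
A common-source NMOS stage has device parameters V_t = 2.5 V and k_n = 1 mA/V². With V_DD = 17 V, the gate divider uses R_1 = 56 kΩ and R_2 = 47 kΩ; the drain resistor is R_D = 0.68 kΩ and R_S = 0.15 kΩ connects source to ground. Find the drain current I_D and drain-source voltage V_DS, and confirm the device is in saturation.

I_D ≈ 8.1 mA, V_DS ≈ 10 V

V_G = V_DD·R_2/(R_1+R_2) = 17×47/103 = 7.76 V.
Assume saturation: I_D = (k_n/2)(V_GS − V_t)² with V_GS = V_G − I_D·R_S = 7.76 − 0.15·I_D.
Substituting gives 0.0112·I_D² − 1.79·I_D + 13.8 = 0, with roots I_D = 8.14 or 151 mA.
The root I_D = 151 mA gives V_GS = -14.9 V ≤ V_t, so take I_D = 8.14 mA.
Then V_GS = 6.54 V and V_DS = V_DD − I_D(R_D+R_S) = 17 − 8.14×0.83 = 10.2 V.
Saturation requires V_DS ≥ V_GS − V_t = 4.04 V; 10.2 ≥ 4.04 ✓.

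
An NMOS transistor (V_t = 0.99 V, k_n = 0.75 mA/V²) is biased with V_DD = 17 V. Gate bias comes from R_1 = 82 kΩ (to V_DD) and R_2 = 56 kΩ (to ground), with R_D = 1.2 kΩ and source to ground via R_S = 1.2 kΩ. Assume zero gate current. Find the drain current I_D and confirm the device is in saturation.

I_D ≈ 2.7 mA

V_G = V_DD·R_2/(R_1+R_2) = 17×56/138 = 6.9 V.
Assume saturation: I_D = (k_n/2)(V_GS − V_t)² with V_GS = V_G − I_D·R_S = 6.9 − 1.2·I_D.
Substituting gives 0.54·I_D² − 6.32·I_D + 13.1 = 0, with roots I_D = 2.69 or 9.01 mA.
The root I_D = 9.01 mA gives V_GS = -3.91 V ≤ V_t, so take I_D = 2.69 mA.
Then V_GS = 3.67 V and V_DS = V_DD − I_D(R_D+R_S) = 17 − 2.69×2.4 = 10.5 V.
Saturation requires V_DS ≥ V_GS − V_t = 2.68 V; 10.5 ≥ 2.68 ✓.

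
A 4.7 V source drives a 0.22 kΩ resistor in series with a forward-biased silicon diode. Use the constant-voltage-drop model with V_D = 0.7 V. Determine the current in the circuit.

I ≈ 18 mA

KVL around the loop: 4.7 = V_D + I·R = 0.7 + I × 0.22 kΩ.
So I = (4.7 − 0.7) / 0.22 kΩ = 4 / 0.22 = 18.2 mA.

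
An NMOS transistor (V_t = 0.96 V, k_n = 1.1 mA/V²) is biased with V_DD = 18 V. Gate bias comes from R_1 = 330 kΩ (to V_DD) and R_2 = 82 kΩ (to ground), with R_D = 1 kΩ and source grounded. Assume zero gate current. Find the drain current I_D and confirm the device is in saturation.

I_D ≈ 3.8 mA

V_G = V_DD·R_2/(R_1+R_2) = 18×82/412 = 3.58 V. With the source grounded, V_GS = V_G = 3.58 V.
Assume saturation: I_D = (k_n/2)(V_GS − V_t)² = (1.1/2)×(3.58 − 0.96)² = 0.55×2.62² = 3.78 mA.
V_DS = V_DD − I_D·R_D = 18 − 3.78×1 = 14.2 V.
Saturation requires V_DS ≥ V_GS − V_t = 2.62 V; 14.2 ≥ 2.62 ✓.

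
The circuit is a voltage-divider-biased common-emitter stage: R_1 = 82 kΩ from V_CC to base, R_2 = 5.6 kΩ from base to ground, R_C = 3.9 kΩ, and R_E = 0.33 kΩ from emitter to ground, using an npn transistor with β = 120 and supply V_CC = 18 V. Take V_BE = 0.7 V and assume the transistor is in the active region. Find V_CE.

Thevenize the base divider: V_Th = V_CC·R_2/(R_1+R_2) = 18×5.6/87.6 = 1.15 V, R_Th = R_1‖R_2 = 5.24 kΩ.
Base-emitter loop: V_Th = I_B·R_Th + V_BE + (β+1)I_B·R_E, so I_B = (1.15 − 0.7) / (5.24 + 121×0.33) = 0.00998 mA.
I_C = β·I_B = 120×0.00998 = 1.2 mA, and I_E = (β+1)I_B = 1.21 mA.
V_CE = V_CC − I_C·R_C − I_E·R_E = 18 − 1.2×3.9 − 1.21×0.33 = 12.9 V.
V_CE = 12.9 V > 0.2 V confirms active-region operation.

V_CE ≈ 13 V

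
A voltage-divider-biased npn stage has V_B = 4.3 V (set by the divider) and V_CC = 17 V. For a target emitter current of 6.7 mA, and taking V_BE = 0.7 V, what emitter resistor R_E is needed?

V_E = V_B − V_BE = 4.3 − 0.7 = 3.6 V.
R_E = V_E / I_E = 3.6 / 6.7 = 0.537 kΩ.

R_E ≈ 0.54 kΩ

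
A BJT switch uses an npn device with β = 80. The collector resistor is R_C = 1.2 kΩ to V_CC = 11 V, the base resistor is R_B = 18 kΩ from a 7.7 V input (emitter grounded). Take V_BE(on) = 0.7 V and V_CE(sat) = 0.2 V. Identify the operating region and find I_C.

Assume active: I_B = (7.7 − 0.7)/18 = 0.389 mA, giving I_C = β·I_B = 31.1 mA.
But then V_CE = 11 − 31.1×1.2 = -26.3 V < V_CE(sat) = 0.2 V — impossible in the active region.
So the transistor is saturated. With V_CE = 0.2 V, I_C = (V_CC − 0.2)/R_C = 10.8/1.2 = 9 mA.
Check: β·I_B = 31.1 mA > I_C = 9 mA, confirming saturation.

saturation; I_C ≈ 9 mA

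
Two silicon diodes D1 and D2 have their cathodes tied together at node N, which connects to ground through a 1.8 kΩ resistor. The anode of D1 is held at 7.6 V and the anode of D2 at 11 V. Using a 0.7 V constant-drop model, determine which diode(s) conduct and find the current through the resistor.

Only D2 conducts; I_R ≈ 5.7 mA

Assume both conduct. Then node N would need to be at both 7.6−0.7 = 6.9 V and 11−0.7 = 10.3 V, which is impossible.
Assume only D2 conducts: V_N = 11 − 0.7 = 10.3 V, so I_R = 10.3/1.8 = 5.72 mA.
Check D1: its anode-to-cathode voltage is 7.6 − 10.3 = -2.7 V < 0.7 V, so it is off. The assumption is consistent.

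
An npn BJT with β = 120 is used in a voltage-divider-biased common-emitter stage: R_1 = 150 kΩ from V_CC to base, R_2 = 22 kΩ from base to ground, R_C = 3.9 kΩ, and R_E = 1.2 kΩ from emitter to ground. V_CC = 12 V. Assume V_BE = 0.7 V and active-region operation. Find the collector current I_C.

I_C ≈ 0.61 mA

Thevenize the base divider: V_Th = V_CC·R_2/(R_1+R_2) = 12×22/172 = 1.53 V, R_Th = R_1‖R_2 = 19.2 kΩ.
Base-emitter loop: V_Th = I_B·R_Th + V_BE + (β+1)I_B·R_E, so I_B = (1.53 − 0.7) / (19.2 + 121×1.2) = 0.00508 mA.
I_C = β·I_B = 120×0.00508 = 0.609 mA, and I_E = (β+1)I_B = 0.615 mA.
V_CE = V_CC − I_C·R_C − I_E·R_E = 12 − 0.609×3.9 − 0.615×1.2 = 8.89 V.
V_CE = 8.89 V > 0.2 V confirms active-region operation.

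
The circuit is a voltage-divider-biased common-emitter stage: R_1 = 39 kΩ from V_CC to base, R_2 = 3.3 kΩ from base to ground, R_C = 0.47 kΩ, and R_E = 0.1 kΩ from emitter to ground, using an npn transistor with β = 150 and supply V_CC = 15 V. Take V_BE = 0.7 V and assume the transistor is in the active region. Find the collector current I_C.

Thevenize the base divider: V_Th = V_CC·R_2/(R_1+R_2) = 15×3.3/42.3 = 1.17 V, R_Th = R_1‖R_2 = 3.04 kΩ.
Base-emitter loop: V_Th = I_B·R_Th + V_BE + (β+1)I_B·R_E, so I_B = (1.17 − 0.7) / (3.04 + 151×0.1) = 0.0259 mA.
I_C = β·I_B = 150×0.0259 = 3.89 mA, and I_E = (β+1)I_B = 3.91 mA.
V_CE = V_CC − I_C·R_C − I_E·R_E = 15 − 3.89×0.47 − 3.91×0.1 = 12.8 V.
V_CE = 12.8 V > 0.2 V confirms active-region operation.

I_C ≈ 3.9 mA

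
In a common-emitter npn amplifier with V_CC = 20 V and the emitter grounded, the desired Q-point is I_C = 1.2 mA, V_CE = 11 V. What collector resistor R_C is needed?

Collector loop: V_CC = I_C·R_C + V_CE.
R_C = (V_CC − V_CE)/I_C = (20 − 11)/1.2 = 7.5 kΩ.

R_C ≈ 7.5 kΩ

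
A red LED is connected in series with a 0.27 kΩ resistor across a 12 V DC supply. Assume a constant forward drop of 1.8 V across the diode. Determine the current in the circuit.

I ≈ 38 mA

KVL around the loop: 12 = V_D + I·R = 1.8 + I × 0.27 kΩ.
So I = (12 − 1.8) / 0.27 kΩ = 10.2 / 0.27 = 37.8 mA.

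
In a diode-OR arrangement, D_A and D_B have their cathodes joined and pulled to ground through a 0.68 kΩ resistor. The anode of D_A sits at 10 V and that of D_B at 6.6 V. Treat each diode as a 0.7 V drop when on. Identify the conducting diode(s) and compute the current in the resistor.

Only D_A conducts; I_R ≈ 14 mA

Assume both conduct. Then node N would need to be at both 10−0.7 = 9.3 V and 6.6−0.7 = 5.9 V, which is impossible.
Assume only D_A conducts: V_N = 10 − 0.7 = 9.3 V, so I_R = 9.3/0.68 = 13.7 mA.
Check D_B: its anode-to-cathode voltage is 6.6 − 9.3 = -2.7 V < 0.7 V, so it is off. The assumption is consistent.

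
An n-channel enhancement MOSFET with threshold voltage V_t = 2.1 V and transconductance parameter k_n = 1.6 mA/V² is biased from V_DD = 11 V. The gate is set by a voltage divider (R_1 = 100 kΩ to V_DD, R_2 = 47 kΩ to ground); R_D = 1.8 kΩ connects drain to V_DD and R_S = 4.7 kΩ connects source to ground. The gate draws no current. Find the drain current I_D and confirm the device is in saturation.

I_D ≈ 0.2 mA

V_G = V_DD·R_2/(R_1+R_2) = 11×47/147 = 3.52 V.
Assume saturation: I_D = (k_n/2)(V_GS − V_t)² with V_GS = V_G − I_D·R_S = 3.52 − 4.7·I_D.
Substituting gives 17.7·I_D² − 11.7·I_D + 1.61 = 0, with roots I_D = 0.196 or 0.463 mA.
The root I_D = 0.463 mA gives V_GS = 1.34 V ≤ V_t, so take I_D = 0.196 mA.
Then V_GS = 2.6 V and V_DS = V_DD − I_D(R_D+R_S) = 11 − 0.196×6.5 = 9.73 V.
Saturation requires V_DS ≥ V_GS − V_t = 0.495 V; 9.73 ≥ 0.495 ✓.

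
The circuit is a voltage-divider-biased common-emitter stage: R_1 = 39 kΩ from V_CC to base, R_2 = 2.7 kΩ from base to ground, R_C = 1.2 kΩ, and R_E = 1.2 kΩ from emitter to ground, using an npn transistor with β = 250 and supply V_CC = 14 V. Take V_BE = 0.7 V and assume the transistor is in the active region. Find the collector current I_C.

I_C ≈ 0.17 mA

Thevenize the base divider: V_Th = V_CC·R_2/(R_1+R_2) = 14×2.7/41.7 = 0.906 V, R_Th = R_1‖R_2 = 2.53 kΩ.
Base-emitter loop: V_Th = I_B·R_Th + V_BE + (β+1)I_B·R_E, so I_B = (0.906 − 0.7) / (2.53 + 251×1.2) = 0.00068 mA.
I_C = β·I_B = 250×0.00068 = 0.17 mA, and I_E = (β+1)I_B = 0.171 mA.
V_CE = V_CC − I_C·R_C − I_E·R_E = 14 − 0.17×1.2 − 0.171×1.2 = 13.6 V.
V_CE = 13.6 V > 0.2 V confirms active-region operation.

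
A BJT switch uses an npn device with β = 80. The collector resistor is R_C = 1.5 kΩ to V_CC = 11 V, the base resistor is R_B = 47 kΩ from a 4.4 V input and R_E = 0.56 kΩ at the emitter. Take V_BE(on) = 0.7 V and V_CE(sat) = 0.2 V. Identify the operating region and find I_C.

active; I_C ≈ 3.2 mA

Assume active. Base-emitter loop: I_B = (V_BB − V_BE)/(R_B + (β+1)R_E) = (4.4 − 0.7)/(47 + 81×0.56) = 0.0401 mA.
I_C = β·I_B = 80×0.0401 = 3.2 mA.
V_CE = V_CC − I_C·R_C − I_E·R_E = 11 − 3.2×1.5 − 3.24×0.56 = 4.38 V > V_CE(sat), so the active-region assumption holds.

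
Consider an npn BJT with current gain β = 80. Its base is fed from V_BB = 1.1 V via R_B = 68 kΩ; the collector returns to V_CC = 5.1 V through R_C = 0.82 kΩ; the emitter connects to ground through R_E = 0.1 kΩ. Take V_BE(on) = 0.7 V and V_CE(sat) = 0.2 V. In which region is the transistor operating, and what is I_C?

active; I_C ≈ 0.42 mA

Assume active. Base-emitter loop: I_B = (V_BB − V_BE)/(R_B + (β+1)R_E) = (1.1 − 0.7)/(68 + 81×0.1) = 0.00526 mA.
I_C = β·I_B = 80×0.00526 = 0.42 mA.
V_CE = V_CC − I_C·R_C − I_E·R_E = 5.1 − 0.42×0.82 − 0.426×0.1 = 4.71 V > V_CE(sat), so the active-region assumption holds.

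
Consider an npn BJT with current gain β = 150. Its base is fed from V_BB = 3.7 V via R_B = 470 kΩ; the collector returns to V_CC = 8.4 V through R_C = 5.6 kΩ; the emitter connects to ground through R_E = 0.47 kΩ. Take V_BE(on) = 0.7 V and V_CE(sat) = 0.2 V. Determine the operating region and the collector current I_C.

active; I_C ≈ 0.83 mA

Assume active. Base-emitter loop: I_B = (V_BB − V_BE)/(R_B + (β+1)R_E) = (3.7 − 0.7)/(470 + 151×0.47) = 0.00555 mA.
I_C = β·I_B = 150×0.00555 = 0.832 mA.
V_CE = V_CC − I_C·R_C − I_E·R_E = 8.4 − 0.832×5.6 − 0.837×0.47 = 3.35 V > V_CE(sat), so the active-region assumption holds.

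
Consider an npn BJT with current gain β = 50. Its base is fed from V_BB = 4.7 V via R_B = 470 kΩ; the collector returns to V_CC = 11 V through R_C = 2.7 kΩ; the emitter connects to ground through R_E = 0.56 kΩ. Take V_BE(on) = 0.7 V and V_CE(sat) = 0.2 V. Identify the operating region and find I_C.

active; I_C ≈ 0.4 mA

Assume active. Base-emitter loop: I_B = (V_BB − V_BE)/(R_B + (β+1)R_E) = (4.7 − 0.7)/(470 + 51×0.56) = 0.00802 mA.
I_C = β·I_B = 50×0.00802 = 0.401 mA.
V_CE = V_CC − I_C·R_C − I_E·R_E = 11 − 0.401×2.7 − 0.409×0.56 = 9.69 V > V_CE(sat), so the active-region assumption holds.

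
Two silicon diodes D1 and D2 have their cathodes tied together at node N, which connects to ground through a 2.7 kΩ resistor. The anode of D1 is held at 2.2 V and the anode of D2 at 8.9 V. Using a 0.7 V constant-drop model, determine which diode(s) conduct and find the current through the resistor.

Only D2 conducts; I_R ≈ 3 mA

Assume both conduct. Then node N would need to be at both 2.2−0.7 = 1.5 V and 8.9−0.7 = 8.2 V, which is impossible.
Assume only D2 conducts: V_N = 8.9 − 0.7 = 8.2 V, so I_R = 8.2/2.7 = 3.04 mA.
Check D1: its anode-to-cathode voltage is 2.2 − 8.2 = -6 V < 0.7 V, so it is off. The assumption is consistent.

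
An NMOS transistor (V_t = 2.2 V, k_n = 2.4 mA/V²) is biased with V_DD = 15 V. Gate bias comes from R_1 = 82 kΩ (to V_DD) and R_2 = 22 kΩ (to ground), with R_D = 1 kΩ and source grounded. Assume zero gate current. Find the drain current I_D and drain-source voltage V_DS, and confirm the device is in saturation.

I_D ≈ 1.1 mA, V_DS ≈ 14 V

V_G = V_DD·R_2/(R_1+R_2) = 15×22/104 = 3.17 V. With the source grounded, V_GS = V_G = 3.17 V.
Assume saturation: I_D = (k_n/2)(V_GS − V_t)² = (2.4/2)×(3.17 − 2.2)² = 1.2×0.973² = 1.14 mA.
V_DS = V_DD − I_D·R_D = 15 − 1.14×1 = 13.9 V.
Saturation requires V_DS ≥ V_GS − V_t = 0.973 V; 13.9 ≥ 0.973 ✓.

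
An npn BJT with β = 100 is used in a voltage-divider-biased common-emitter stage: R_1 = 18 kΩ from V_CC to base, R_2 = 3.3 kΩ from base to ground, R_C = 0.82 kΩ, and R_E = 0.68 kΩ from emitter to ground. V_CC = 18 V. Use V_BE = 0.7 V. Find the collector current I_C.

Thevenize the base divider: V_Th = V_CC·R_2/(R_1+R_2) = 18×3.3/21.3 = 2.79 V, R_Th = R_1‖R_2 = 2.79 kΩ.
Base-emitter loop: V_Th = I_B·R_Th + V_BE + (β+1)I_B·R_E, so I_B = (2.79 − 0.7) / (2.79 + 101×0.68) = 0.0292 mA.
I_C = β·I_B = 100×0.0292 = 2.92 mA, and I_E = (β+1)I_B = 2.95 mA.
V_CE = V_CC − I_C·R_C − I_E·R_E = 18 − 2.92×0.82 − 2.95×0.68 = 13.6 V.
V_CE = 13.6 V > 0.2 V confirms active-region operation.

I_C ≈ 2.9 mA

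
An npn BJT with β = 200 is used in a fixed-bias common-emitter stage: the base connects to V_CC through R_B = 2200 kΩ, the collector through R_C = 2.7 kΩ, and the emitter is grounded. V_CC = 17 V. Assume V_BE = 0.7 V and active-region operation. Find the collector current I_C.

Base loop: V_CC = I_B·R_B + V_BE, so I_B = (17 − 0.7)/2200 kΩ = 0.00741 mA.
In the active region I_C = β·I_B = 200 × 0.00741 = 1.48 mA.
Collector loop: V_CE = V_CC − I_C·R_C = 17 − 1.48×2.7 = 13 V.
Since V_CE = 13 V > V_CE(sat) ≈ 0.2 V, the transistor is in the active region as assumed.

I_C ≈ 1.5 mA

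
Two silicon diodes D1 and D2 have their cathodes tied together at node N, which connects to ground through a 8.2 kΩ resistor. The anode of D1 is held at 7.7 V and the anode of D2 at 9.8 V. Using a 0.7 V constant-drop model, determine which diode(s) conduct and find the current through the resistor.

Only D2 conducts; I_R ≈ 1.1 mA

Assume both conduct. Then node N would need to be at both 7.7−0.7 = 7 V and 9.8−0.7 = 9.1 V, which is impossible.
Assume only D2 conducts: V_N = 9.8 − 0.7 = 9.1 V, so I_R = 9.1/8.2 = 1.11 mA.
Check D1: its anode-to-cathode voltage is 7.7 − 9.1 = -1.4 V < 0.7 V, so it is off. The assumption is consistent.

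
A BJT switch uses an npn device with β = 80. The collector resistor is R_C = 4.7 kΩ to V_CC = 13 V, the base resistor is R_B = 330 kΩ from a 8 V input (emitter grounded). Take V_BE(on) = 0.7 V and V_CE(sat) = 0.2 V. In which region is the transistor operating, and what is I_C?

active; I_C ≈ 1.8 mA

Assume active. Base-emitter loop: I_B = (V_BB − V_BE)/R_B = (8 − 0.7)/330 = 0.0221 mA.
I_C = β·I_B = 80×0.0221 = 1.77 mA.
V_CE = V_CC − I_C·R_C = 13 − 1.77×4.7 = 4.68 V > V_CE(sat), so the active-region assumption holds.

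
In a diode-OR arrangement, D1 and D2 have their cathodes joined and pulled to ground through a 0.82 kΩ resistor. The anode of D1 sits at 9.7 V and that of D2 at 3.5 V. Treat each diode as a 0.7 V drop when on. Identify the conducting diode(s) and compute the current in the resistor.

Only D1 conducts; I_R ≈ 11 mA

Assume both conduct. Then node N would need to be at both 9.7−0.7 = 9 V and 3.5−0.7 = 2.8 V, which is impossible.
Assume only D1 conducts: V_N = 9.7 − 0.7 = 9 V, so I_R = 9/0.82 = 11 mA.
Check D2: its anode-to-cathode voltage is 3.5 − 9 = -5.5 V < 0.7 V, so it is off. The assumption is consistent.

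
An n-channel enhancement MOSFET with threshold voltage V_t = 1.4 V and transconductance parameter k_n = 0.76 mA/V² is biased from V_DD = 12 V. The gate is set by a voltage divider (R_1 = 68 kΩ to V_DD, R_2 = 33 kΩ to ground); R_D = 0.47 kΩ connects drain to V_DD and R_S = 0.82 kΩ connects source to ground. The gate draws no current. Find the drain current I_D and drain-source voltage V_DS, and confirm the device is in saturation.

V_G = V_DD·R_2/(R_1+R_2) = 12×33/101 = 3.92 V.
Assume saturation: I_D = (k_n/2)(V_GS − V_t)² with V_GS = V_G − I_D·R_S = 3.92 − 0.82·I_D.
Substituting gives 0.256·I_D² − 2.57·I_D + 2.41 = 0, with roots I_D = 1.05 or 9.01 mA.
The root I_D = 9.01 mA gives V_GS = -3.47 V ≤ V_t, so take I_D = 1.05 mA.
Then V_GS = 3.06 V and V_DS = V_DD − I_D(R_D+R_S) = 12 − 1.05×1.29 = 10.6 V.
Saturation requires V_DS ≥ V_GS − V_t = 1.66 V; 10.6 ≥ 1.66 ✓.

I_D ≈ 1 mA, V_DS ≈ 11 V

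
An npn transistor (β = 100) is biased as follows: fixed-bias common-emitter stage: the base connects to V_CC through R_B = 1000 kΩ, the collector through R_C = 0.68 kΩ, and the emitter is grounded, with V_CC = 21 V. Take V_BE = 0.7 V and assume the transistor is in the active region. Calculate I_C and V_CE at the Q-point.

Base loop: V_CC = I_B·R_B + V_BE, so I_B = (21 − 0.7)/1000 kΩ = 0.0203 mA.
In the active region I_C = β·I_B = 100 × 0.0203 = 2.03 mA.
Collector loop: V_CE = V_CC − I_C·R_C = 21 − 2.03×0.68 = 19.6 V.
Since V_CE = 19.6 V > V_CE(sat) ≈ 0.2 V, the transistor is in the active region as assumed.

I_C ≈ 2 mA, V_CE ≈ 20 V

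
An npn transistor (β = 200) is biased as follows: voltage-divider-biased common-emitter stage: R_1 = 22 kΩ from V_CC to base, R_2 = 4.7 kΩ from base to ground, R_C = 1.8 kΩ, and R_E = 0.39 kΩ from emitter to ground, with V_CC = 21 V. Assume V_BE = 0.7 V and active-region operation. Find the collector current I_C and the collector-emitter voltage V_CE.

I_C ≈ 7.3 mA, V_CE ≈ 5 V

Thevenize the base divider: V_Th = V_CC·R_2/(R_1+R_2) = 21×4.7/26.7 = 3.7 V, R_Th = R_1‖R_2 = 3.87 kΩ.
Base-emitter loop: V_Th = I_B·R_Th + V_BE + (β+1)I_B·R_E, so I_B = (3.7 − 0.7) / (3.87 + 201×0.39) = 0.0364 mA.
I_C = β·I_B = 200×0.0364 = 7.29 mA, and I_E = (β+1)I_B = 7.32 mA.
V_CE = V_CC − I_C·R_C − I_E·R_E = 21 − 7.29×1.8 − 7.32×0.39 = 5.03 V.
V_CE = 5.03 V > 0.2 V confirms active-region operation.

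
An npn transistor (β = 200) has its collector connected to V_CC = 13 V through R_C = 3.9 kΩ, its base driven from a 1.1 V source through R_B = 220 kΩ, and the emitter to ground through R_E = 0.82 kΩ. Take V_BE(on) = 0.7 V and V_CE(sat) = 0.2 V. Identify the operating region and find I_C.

active; I_C ≈ 0.21 mA

Assume active. Base-emitter loop: I_B = (V_BB − V_BE)/(R_B + (β+1)R_E) = (1.1 − 0.7)/(220 + 201×0.82) = 0.00104 mA.
I_C = β·I_B = 200×0.00104 = 0.208 mA.
V_CE = V_CC − I_C·R_C − I_E·R_E = 13 − 0.208×3.9 − 0.209×0.82 = 12 V > V_CE(sat), so the active-region assumption holds.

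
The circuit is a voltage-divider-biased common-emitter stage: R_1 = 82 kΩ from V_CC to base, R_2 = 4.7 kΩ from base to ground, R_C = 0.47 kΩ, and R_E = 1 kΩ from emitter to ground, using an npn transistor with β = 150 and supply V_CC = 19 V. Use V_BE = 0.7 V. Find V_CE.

Thevenize the base divider: V_Th = V_CC·R_2/(R_1+R_2) = 19×4.7/86.7 = 1.03 V, R_Th = R_1‖R_2 = 4.45 kΩ.
Base-emitter loop: V_Th = I_B·R_Th + V_BE + (β+1)I_B·R_E, so I_B = (1.03 − 0.7) / (4.45 + 151×1) = 0.00212 mA.
I_C = β·I_B = 150×0.00212 = 0.318 mA, and I_E = (β+1)I_B = 0.321 mA.
V_CE = V_CC − I_C·R_C − I_E·R_E = 19 − 0.318×0.47 − 0.321×1 = 18.5 V.
V_CE = 18.5 V > 0.2 V confirms active-region operation.

V_CE ≈ 19 V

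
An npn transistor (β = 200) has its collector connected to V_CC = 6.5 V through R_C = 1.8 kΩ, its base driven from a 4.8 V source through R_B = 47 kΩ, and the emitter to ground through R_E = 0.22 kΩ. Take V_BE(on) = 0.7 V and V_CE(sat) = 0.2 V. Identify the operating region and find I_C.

saturation; I_C ≈ 3.1 mA

Assume active: I_B = (4.8 − 0.7)/(47 + 201×0.22) = 0.0449 mA, I_C = β·I_B = 8.99 mA.
Then V_CE = 6.5 − 8.99×1.8 − 9.03×0.22 = -11.7 V < 0.2 V — the active assumption fails.
Re-solve with V_CE = 0.2 V. KCL at the emitter: V_E/R_E = (V_BB−0.7−V_E)/R_B + (V_CC−0.2−V_E)/R_C, giving V_E = 0.7 V.
I_C = (V_CC − 0.2 − V_E)/R_C = (6.3 − 0.7)/1.8 = 3.11 mA.
Check: I_B = (4.1 − 0.7)/47 = 0.0723 mA, and β·I_B = 14.5 mA > I_C, confirming saturation.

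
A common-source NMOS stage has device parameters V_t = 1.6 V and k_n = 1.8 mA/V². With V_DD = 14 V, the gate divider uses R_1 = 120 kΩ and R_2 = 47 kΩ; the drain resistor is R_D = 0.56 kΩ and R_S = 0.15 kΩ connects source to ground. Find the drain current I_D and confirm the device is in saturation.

I_D ≈ 3.1 mA

V_G = V_DD·R_2/(R_1+R_2) = 14×47/167 = 3.94 V.
Assume saturation: I_D = (k_n/2)(V_GS − V_t)² with V_GS = V_G − I_D·R_S = 3.94 − 0.15·I_D.
Substituting gives 0.0203·I_D² − 1.63·I_D + 4.93 = 0, with roots I_D = 3.14 or 77.4 mA.
The root I_D = 77.4 mA gives V_GS = -7.68 V ≤ V_t, so take I_D = 3.14 mA.
Then V_GS = 3.47 V and V_DS = V_DD − I_D(R_D+R_S) = 14 − 3.14×0.71 = 11.8 V.
Saturation requires V_DS ≥ V_GS − V_t = 1.87 V; 11.8 ≥ 1.87 ✓.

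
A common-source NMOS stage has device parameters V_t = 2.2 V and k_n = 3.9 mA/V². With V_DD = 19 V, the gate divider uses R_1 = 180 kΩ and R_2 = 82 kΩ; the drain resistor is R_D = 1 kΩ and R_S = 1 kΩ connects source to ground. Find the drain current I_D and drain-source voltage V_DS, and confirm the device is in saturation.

I_D ≈ 2.6 mA, V_DS ≈ 14 V

V_G = V_DD·R_2/(R_1+R_2) = 19×82/262 = 5.95 V.
Assume saturation: I_D = (k_n/2)(V_GS − V_t)² with V_GS = V_G − I_D·R_S = 5.95 − 1·I_D.
Substituting gives 1.95·I_D² − 15.6·I_D + 27.4 = 0, with roots I_D = 2.59 or 5.41 mA.
The root I_D = 5.41 mA gives V_GS = 0.534 V ≤ V_t, so take I_D = 2.59 mA.
Then V_GS = 3.35 V and V_DS = V_DD − I_D(R_D+R_S) = 19 − 2.59×2 = 13.8 V.
Saturation requires V_DS ≥ V_GS − V_t = 1.15 V; 13.8 ≥ 1.15 ✓.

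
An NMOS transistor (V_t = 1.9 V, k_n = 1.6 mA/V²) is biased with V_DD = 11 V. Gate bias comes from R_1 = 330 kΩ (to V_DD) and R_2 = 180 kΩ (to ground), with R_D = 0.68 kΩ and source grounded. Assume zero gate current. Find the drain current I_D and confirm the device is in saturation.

I_D ≈ 3.1 mA

V_G = V_DD·R_2/(R_1+R_2) = 11×180/510 = 3.88 V. With the source grounded, V_GS = V_G = 3.88 V.
Assume saturation: I_D = (k_n/2)(V_GS − V_t)² = (1.6/2)×(3.88 − 1.9)² = 0.8×1.98² = 3.14 mA.
V_DS = V_DD − I_D·R_D = 11 − 3.14×0.68 = 8.86 V.
Saturation requires V_DS ≥ V_GS − V_t = 1.98 V; 8.86 ≥ 1.98 ✓.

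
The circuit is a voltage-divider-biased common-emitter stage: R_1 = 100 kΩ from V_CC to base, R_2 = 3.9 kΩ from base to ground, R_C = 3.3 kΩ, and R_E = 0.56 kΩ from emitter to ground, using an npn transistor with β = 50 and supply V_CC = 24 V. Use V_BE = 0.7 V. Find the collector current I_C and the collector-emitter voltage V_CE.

I_C ≈ 0.31 mA, V_CE ≈ 23 V

Thevenize the base divider: V_Th = V_CC·R_2/(R_1+R_2) = 24×3.9/104 = 0.901 V, R_Th = R_1‖R_2 = 3.75 kΩ.
Base-emitter loop: V_Th = I_B·R_Th + V_BE + (β+1)I_B·R_E, so I_B = (0.901 − 0.7) / (3.75 + 51×0.56) = 0.00622 mA.
I_C = β·I_B = 50×0.00622 = 0.311 mA, and I_E = (β+1)I_B = 0.317 mA.
V_CE = V_CC − I_C·R_C − I_E·R_E = 24 − 0.311×3.3 − 0.317×0.56 = 22.8 V.
V_CE = 22.8 V > 0.2 V confirms active-region operation.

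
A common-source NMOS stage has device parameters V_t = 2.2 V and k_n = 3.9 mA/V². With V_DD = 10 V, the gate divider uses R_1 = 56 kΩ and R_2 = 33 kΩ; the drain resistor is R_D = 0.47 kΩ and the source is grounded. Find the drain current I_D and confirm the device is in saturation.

I_D ≈ 4.4 mA

V_G = V_DD·R_2/(R_1+R_2) = 10×33/89 = 3.71 V. With the source grounded, V_GS = V_G = 3.71 V.
Assume saturation: I_D = (k_n/2)(V_GS − V_t)² = (3.9/2)×(3.71 − 2.2)² = 1.95×1.51² = 4.43 mA.
V_DS = V_DD − I_D·R_D = 10 − 4.43×0.47 = 7.92 V.
Saturation requires V_DS ≥ V_GS − V_t = 1.51 V; 7.92 ≥ 1.51 ✓.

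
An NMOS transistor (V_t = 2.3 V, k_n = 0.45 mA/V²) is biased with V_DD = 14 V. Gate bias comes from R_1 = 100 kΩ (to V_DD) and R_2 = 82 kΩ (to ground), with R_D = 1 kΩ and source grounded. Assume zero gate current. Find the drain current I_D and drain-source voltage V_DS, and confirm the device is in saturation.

V_G = V_DD·R_2/(R_1+R_2) = 14×82/182 = 6.31 V. With the source grounded, V_GS = V_G = 6.31 V.
Assume saturation: I_D = (k_n/2)(V_GS − V_t)² = (0.45/2)×(6.31 − 2.3)² = 0.225×4.01² = 3.61 mA.
V_DS = V_DD − I_D·R_D = 14 − 3.61×1 = 10.4 V.
Saturation requires V_DS ≥ V_GS − V_t = 4.01 V; 10.4 ≥ 4.01 ✓.

I_D ≈ 3.6 mA, V_DS ≈ 10 V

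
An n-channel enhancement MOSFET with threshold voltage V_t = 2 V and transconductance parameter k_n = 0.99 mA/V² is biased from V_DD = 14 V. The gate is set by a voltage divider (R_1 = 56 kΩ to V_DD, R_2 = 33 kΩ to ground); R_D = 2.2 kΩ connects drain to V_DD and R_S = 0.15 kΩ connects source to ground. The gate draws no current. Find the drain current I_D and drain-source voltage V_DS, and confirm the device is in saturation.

V_G = V_DD·R_2/(R_1+R_2) = 14×33/89 = 5.19 V.
Assume saturation: I_D = (k_n/2)(V_GS − V_t)² with V_GS = V_G − I_D·R_S = 5.19 − 0.15·I_D.
Substituting gives 0.0111·I_D² − 1.47·I_D + 5.04 = 0, with roots I_D = 3.51 or 129 mA.
The root I_D = 129 mA gives V_GS = -14.1 V ≤ V_t, so take I_D = 3.51 mA.
Then V_GS = 4.66 V and V_DS = V_DD − I_D(R_D+R_S) = 14 − 3.51×2.35 = 5.74 V.
Saturation requires V_DS ≥ V_GS − V_t = 2.66 V; 5.74 ≥ 2.66 ✓.

I_D ≈ 3.5 mA, V_DS ≈ 5.7 V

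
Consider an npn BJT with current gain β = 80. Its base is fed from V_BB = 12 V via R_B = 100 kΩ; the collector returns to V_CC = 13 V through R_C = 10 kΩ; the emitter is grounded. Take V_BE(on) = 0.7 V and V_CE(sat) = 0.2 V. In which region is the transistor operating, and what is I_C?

Assume active: I_B = (12 − 0.7)/100 = 0.113 mA, giving I_C = β·I_B = 9.04 mA.
But then V_CE = 13 − 9.04×10 = -77.4 V < V_CE(sat) = 0.2 V — impossible in the active region.
So the transistor is saturated. With V_CE = 0.2 V, I_C = (V_CC − 0.2)/R_C = 12.8/10 = 1.28 mA.
Check: β·I_B = 9.04 mA > I_C = 1.28 mA, confirming saturation.

saturation; I_C ≈ 1.3 mA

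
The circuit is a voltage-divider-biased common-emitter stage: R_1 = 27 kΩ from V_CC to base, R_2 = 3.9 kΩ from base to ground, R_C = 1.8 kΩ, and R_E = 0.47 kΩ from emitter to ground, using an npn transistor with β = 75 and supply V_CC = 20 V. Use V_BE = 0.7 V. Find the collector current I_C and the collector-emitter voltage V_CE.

Thevenize the base divider: V_Th = V_CC·R_2/(R_1+R_2) = 20×3.9/30.9 = 2.52 V, R_Th = R_1‖R_2 = 3.41 kΩ.
Base-emitter loop: V_Th = I_B·R_Th + V_BE + (β+1)I_B·R_E, so I_B = (2.52 − 0.7) / (3.41 + 76×0.47) = 0.0466 mA.
I_C = β·I_B = 75×0.0466 = 3.5 mA, and I_E = (β+1)I_B = 3.54 mA.
V_CE = V_CC − I_C·R_C − I_E·R_E = 20 − 3.5×1.8 − 3.54×0.47 = 12 V.
V_CE = 12 V > 0.2 V confirms active-region operation.

I_C ≈ 3.5 mA, V_CE ≈ 12 V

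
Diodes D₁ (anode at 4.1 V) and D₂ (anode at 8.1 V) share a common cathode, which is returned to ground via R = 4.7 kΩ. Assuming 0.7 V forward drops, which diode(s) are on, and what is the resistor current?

Assume both conduct. Then node N would need to be at both 4.1−0.7 = 3.4 V and 8.1−0.7 = 7.4 V, which is impossible.
Assume only D₂ conducts: V_N = 8.1 − 0.7 = 7.4 V, so I_R = 7.4/4.7 = 1.57 mA.
Check D₁: its anode-to-cathode voltage is 4.1 − 7.4 = -3.3 V < 0.7 V, so it is off. The assumption is consistent.

Only D₂ conducts; I_R ≈ 1.6 mA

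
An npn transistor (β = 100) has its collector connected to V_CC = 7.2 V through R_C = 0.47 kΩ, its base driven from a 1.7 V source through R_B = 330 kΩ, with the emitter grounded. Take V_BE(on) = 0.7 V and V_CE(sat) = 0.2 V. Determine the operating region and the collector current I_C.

Assume active. Base-emitter loop: I_B = (V_BB − V_BE)/R_B = (1.7 − 0.7)/330 = 0.00303 mA.
I_C = β·I_B = 100×0.00303 = 0.303 mA.
V_CE = V_CC − I_C·R_C = 7.2 − 0.303×0.47 = 7.06 V > V_CE(sat), so the active-region assumption holds.

active; I_C ≈ 0.3 mA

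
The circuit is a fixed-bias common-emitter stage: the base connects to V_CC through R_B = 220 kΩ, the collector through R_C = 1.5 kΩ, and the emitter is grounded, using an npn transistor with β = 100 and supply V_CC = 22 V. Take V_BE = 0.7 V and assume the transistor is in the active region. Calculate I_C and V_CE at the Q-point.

Base loop: V_CC = I_B·R_B + V_BE, so I_B = (22 − 0.7)/220 kΩ = 0.0968 mA.
In the active region I_C = β·I_B = 100 × 0.0968 = 9.68 mA.
Collector loop: V_CE = V_CC − I_C·R_C = 22 − 9.68×1.5 = 7.48 V.
Since V_CE = 7.48 V > V_CE(sat) ≈ 0.2 V, the transistor is in the active region as assumed.

I_C ≈ 9.7 mA, V_CE ≈ 7.5 V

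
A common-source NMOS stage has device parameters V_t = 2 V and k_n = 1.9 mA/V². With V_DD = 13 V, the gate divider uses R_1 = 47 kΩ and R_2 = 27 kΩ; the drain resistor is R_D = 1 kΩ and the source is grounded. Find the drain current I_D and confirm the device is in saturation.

V_G = V_DD·R_2/(R_1+R_2) = 13×27/74 = 4.74 V. With the source grounded, V_GS = V_G = 4.74 V.
Assume saturation: I_D = (k_n/2)(V_GS − V_t)² = (1.9/2)×(4.74 − 2)² = 0.95×2.74² = 7.15 mA.
V_DS = V_DD − I_D·R_D = 13 − 7.15×1 = 5.85 V.
Saturation requires V_DS ≥ V_GS − V_t = 2.74 V; 5.85 ≥ 2.74 ✓.

I_D ≈ 7.1 mA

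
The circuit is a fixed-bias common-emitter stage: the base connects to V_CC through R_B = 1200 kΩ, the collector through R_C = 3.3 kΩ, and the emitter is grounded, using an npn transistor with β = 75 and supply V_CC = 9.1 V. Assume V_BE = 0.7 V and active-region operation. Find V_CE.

Base loop: V_CC = I_B·R_B + V_BE, so I_B = (9.1 − 0.7)/1200 kΩ = 0.007 mA.
In the active region I_C = β·I_B = 75 × 0.007 = 0.525 mA.
Collector loop: V_CE = V_CC − I_C·R_C = 9.1 − 0.525×3.3 = 7.37 V.
Since V_CE = 7.37 V > V_CE(sat) ≈ 0.2 V, the transistor is in the active region as assumed.

V_CE ≈ 7.4 V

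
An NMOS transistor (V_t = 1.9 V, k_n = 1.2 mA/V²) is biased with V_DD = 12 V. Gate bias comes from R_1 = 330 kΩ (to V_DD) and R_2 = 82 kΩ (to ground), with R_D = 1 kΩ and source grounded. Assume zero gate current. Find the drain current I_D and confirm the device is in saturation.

I_D ≈ 0.14 mA

V_G = V_DD·R_2/(R_1+R_2) = 12×82/412 = 2.39 V. With the source grounded, V_GS = V_G = 2.39 V.
Assume saturation: I_D = (k_n/2)(V_GS − V_t)² = (1.2/2)×(2.39 − 1.9)² = 0.6×0.488² = 0.143 mA.
V_DS = V_DD − I_D·R_D = 12 − 0.143×1 = 11.9 V.
Saturation requires V_DS ≥ V_GS − V_t = 0.488 V; 11.9 ≥ 0.488 ✓.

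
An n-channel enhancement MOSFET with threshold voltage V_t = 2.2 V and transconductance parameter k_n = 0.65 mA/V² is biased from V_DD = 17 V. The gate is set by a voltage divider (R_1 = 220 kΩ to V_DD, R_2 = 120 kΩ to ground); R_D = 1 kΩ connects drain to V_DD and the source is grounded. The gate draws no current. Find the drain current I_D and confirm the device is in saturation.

V_G = V_DD·R_2/(R_1+R_2) = 17×120/340 = 6 V. With the source grounded, V_GS = V_G = 6 V.
Assume saturation: I_D = (k_n/2)(V_GS − V_t)² = (0.65/2)×(6 − 2.2)² = 0.325×3.8² = 4.69 mA.
V_DS = V_DD − I_D·R_D = 17 − 4.69×1 = 12.3 V.
Saturation requires V_DS ≥ V_GS − V_t = 3.8 V; 12.3 ≥ 3.8 ✓.

I_D ≈ 4.7 mA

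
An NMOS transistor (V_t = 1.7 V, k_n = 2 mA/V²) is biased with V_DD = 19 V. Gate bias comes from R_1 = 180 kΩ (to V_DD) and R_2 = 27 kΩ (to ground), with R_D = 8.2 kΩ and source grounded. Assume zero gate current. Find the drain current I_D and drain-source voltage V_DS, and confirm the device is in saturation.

V_G = V_DD·R_2/(R_1+R_2) = 19×27/207 = 2.48 V. With the source grounded, V_GS = V_G = 2.48 V.
Assume saturation: I_D = (k_n/2)(V_GS − V_t)² = (2/2)×(2.48 − 1.7)² = 1×0.778² = 0.606 mA.
V_DS = V_DD − I_D·R_D = 19 − 0.606×8.2 = 14 V.
Saturation requires V_DS ≥ V_GS − V_t = 0.778 V; 14 ≥ 0.778 ✓.

I_D ≈ 0.61 mA, V_DS ≈ 14 V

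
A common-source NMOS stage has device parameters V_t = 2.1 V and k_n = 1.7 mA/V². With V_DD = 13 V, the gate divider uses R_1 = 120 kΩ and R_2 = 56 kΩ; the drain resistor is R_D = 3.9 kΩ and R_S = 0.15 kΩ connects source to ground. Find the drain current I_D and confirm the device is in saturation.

V_G = V_DD·R_2/(R_1+R_2) = 13×56/176 = 4.14 V.
Assume saturation: I_D = (k_n/2)(V_GS − V_t)² with V_GS = V_G − I_D·R_S = 4.14 − 0.15·I_D.
Substituting gives 0.0191·I_D² − 1.52·I_D + 3.52 = 0, with roots I_D = 2.39 or 77 mA.
The root I_D = 77 mA gives V_GS = -7.42 V ≤ V_t, so take I_D = 2.39 mA.
Then V_GS = 3.78 V and V_DS = V_DD − I_D(R_D+R_S) = 13 − 2.39×4.05 = 3.31 V.
Saturation requires V_DS ≥ V_GS − V_t = 1.68 V; 3.31 ≥ 1.68 ✓.

I_D ≈ 2.4 mA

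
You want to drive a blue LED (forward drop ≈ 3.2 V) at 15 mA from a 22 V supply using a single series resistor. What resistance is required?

R ≈ 1.3 kΩ

The resistor drops V_S − V_D = 22 − 3.2 = 18.8 V at 15 mA.
R = 18.8 V / 15 mA = 1.25 kΩ.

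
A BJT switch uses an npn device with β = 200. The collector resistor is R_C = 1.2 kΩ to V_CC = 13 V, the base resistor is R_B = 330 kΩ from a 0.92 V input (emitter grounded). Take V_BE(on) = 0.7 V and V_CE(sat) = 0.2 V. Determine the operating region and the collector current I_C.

active; I_C ≈ 0.13 mA

Assume active. Base-emitter loop: I_B = (V_BB − V_BE)/R_B = (0.92 − 0.7)/330 = 0.000667 mA.
I_C = β·I_B = 200×0.000667 = 0.133 mA.
V_CE = V_CC − I_C·R_C = 13 − 0.133×1.2 = 12.8 V > V_CE(sat), so the active-region assumption holds.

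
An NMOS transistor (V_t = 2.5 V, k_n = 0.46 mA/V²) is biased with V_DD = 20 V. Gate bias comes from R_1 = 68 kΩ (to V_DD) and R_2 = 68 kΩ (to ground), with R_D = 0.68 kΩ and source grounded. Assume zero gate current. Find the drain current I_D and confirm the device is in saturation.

V_G = V_DD·R_2/(R_1+R_2) = 20×68/136 = 10 V. With the source grounded, V_GS = V_G = 10 V.
Assume saturation: I_D = (k_n/2)(V_GS − V_t)² = (0.46/2)×(10 − 2.5)² = 0.23×7.5² = 12.9 mA.
V_DS = V_DD − I_D·R_D = 20 − 12.9×0.68 = 11.2 V.
Saturation requires V_DS ≥ V_GS − V_t = 7.5 V; 11.2 ≥ 7.5 ✓.

I_D ≈ 13 mA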